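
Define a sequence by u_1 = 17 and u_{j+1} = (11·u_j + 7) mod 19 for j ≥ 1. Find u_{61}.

Listing terms: u_1 = 17, u_2 = 4, u_3 = 13, u_4 = 17.
Since u_4 = u_1 = 17, the sequence is periodic with period 3.
(61 - 1) mod 3 = 0, so u_{61} = u_1 = 17.

17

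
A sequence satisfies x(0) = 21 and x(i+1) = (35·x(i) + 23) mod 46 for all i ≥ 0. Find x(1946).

19

We have x(0) = 21,  x(1) = 22,  x(2) = 11,  x(3) = 40,  x(4) = 43,  x(5) = 10,  x(6) = 5,  x(7) = 14,  x(8) = 7,  x(9) = 38,  x(10) = 19,  x(11) = 44,  x(12) = 45,  x(13) = 34,  x(14) = 17,  x(15) = 20,  x(16) = 33,  x(17) = 28,  x(18) = 37,  x(19) = 30,  x(20) = 15,  x(21) = 42,  x(22) = 21.
Since x(22) = x(0) = 21, the sequence is periodic with period 22.
(1946 - 0) mod 22 = 10, so x(1946) = x(10) = 19.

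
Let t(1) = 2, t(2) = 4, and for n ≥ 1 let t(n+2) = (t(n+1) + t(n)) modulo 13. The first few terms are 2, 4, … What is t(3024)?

2

We have t(1) = 2; t(2) = 4; t(3) = 6; t(4) = 10; t(5) = 3; t(6) = 0; t(7) = 3; t(8) = 3; t(9) = 6; t(10) = 9; t(11) = 2; t(12) = 11; t(13) = 0; t(14) = 11; t(15) = 11; t(16) = 9; t(17) = 7; t(18) = 3; t(19) = 10; t(20) = 0; t(21) = 10; t(22) = 10; t(23) = 7; t(24) = 4; t(25) = 11; t(26) = 2; t(27) = 0; t(28) = 2; t(29) = 2; t(30) = 4.
The sequence repeats with period 28.
(3024 - 1) mod 28 = 27, so t(3024) = t(28) = 2.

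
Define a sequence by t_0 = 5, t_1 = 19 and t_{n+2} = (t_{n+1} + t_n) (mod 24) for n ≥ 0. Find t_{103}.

23

Listing terms: t_0 = 5; t_1 = 19; t_2 = 0; t_3 = 19; t_4 = 19; t_5 = 14; t_6 = 9; t_7 = 23; t_8 = 8; t_9 = 7; t_{10} = 15; t_{11} = 22; t_{12} = 13; t_{13} = 11; t_{14} = 0; t_{15} = 11; t_{16} = 11; t_{17} = 22; t_{18} = 9; t_{19} = 7; t_{20} = 16; t_{21} = 23; t_{22} = 15; t_{23} = 14; t_{24} = 5; t_{25} = 19.
The sequence repeats with period 24.
(103 - 0) mod 24 = 7, so t_{103} = t_7 = 23.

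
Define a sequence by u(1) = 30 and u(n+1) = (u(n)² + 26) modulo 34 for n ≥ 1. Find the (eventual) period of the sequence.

3

Listing terms: u(1) = 30; u(2) = 8; u(3) = 22; u(4) = 0; u(5) = 26; u(6) = 22.
Since u(6) = u(3) = 22, the sequence is eventually periodic: after a pre-period of length 2 it cycles with period 3.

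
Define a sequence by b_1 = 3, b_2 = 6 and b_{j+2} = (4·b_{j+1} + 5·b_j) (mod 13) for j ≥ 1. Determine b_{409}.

3

Computing terms: b_1 = 3, b_2 = 6, b_3 = 0, b_4 = 4, b_5 = 3, b_6 = 6.
Since (b_5, b_6) = (b_1, b_2) = (3, 6) (two consecutive terms determine the rest), the sequence is periodic with period 4.
(409 - 1) mod 4 = 0, so b_{409} = b_1 = 3.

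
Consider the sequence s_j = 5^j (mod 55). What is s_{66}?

5

Computing terms: s_1 = 5,  s_2 = 25,  s_3 = 15,  s_4 = 20,  s_5 = 45,  s_6 = 5.
The sequence repeats with period 5.
So s_{66} = s_{1 + ((66-1) mod 5)} = s_1 = 5.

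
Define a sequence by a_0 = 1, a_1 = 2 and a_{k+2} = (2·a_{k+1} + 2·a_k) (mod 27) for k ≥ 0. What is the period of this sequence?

27

Listing terms: a_0 = 1,  a_1 = 2,  a_2 = 6,  a_3 = 16,  a_4 = 17,  a_5 = 12,  a_6 = 4,  a_7 = 5,  a_8 = 18,  a_9 = 19,  a_{10} = 20,  a_{11} = 24,  a_{12} = 7,  a_{13} = 8,  a_{14} = 3,  a_{15} = 22,  a_{16} = 23,  a_{17} = 9,  a_{18} = 10,  a_{19} = 11,  a_{20} = 15,  a_{21} = 25,  a_{22} = 26,  a_{23} = 21,  a_{24} = 13,  a_{25} = 14,  a_{26} = 0,  a_{27} = 1,  a_{28} = 2.
The sequence repeats with period 27.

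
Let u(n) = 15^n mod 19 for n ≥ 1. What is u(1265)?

u(1) = 15; u(2) = 16; u(3) = 12; u(4) = 9; u(5) = 2; u(6) = 11; u(7) = 13; u(8) = 5; u(9) = 18; u(10) = 4; u(11) = 3; u(12) = 7; u(13) = 10; u(14) = 17; u(15) = 8; u(16) = 6; u(17) = 14; u(18) = 1; u(19) = 15.
Since u(19) = u(1) = 15, the sequence is periodic with period 18.
(1265 - 1) mod 18 = 4, so u(1265) = u(5) = 2.

2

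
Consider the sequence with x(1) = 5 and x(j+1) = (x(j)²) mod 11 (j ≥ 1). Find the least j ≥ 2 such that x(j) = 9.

3

We have x(1) = 5,  x(2) = 3,  x(3) = 9,  x(4) = 4,  x(5) = 5.
Since x(5) = x(1) = 5, the sequence is periodic with period 4.
The value 9 first appears (with j ≥ 2) at x(3).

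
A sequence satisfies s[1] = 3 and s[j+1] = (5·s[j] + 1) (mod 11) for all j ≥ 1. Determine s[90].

Computing terms: s[1] = 3, s[2] = 5, s[3] = 4, s[4] = 10, s[5] = 7, s[6] = 3.
The sequence repeats with period 5.
So s[90] = s[1 + ((90-1) mod 5)] = s[5] = 7.

7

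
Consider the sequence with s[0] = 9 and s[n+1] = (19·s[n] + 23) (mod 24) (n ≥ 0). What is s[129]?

18

Listing terms: s[0] = 9; s[1] = 2; s[2] = 13; s[3] = 6; s[4] = 17; s[5] = 10; s[6] = 21; s[7] = 14; s[8] = 1; s[9] = 18; s[10] = 5; s[11] = 22; s[12] = 9.
The sequence repeats with period 12.
(129 - 0) mod 12 = 9, so s[129] = s[9] = 18.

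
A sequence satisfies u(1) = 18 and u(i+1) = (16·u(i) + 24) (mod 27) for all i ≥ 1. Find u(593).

Listing terms: u(1) = 18,  u(2) = 15,  u(3) = 21,  u(4) = 9,  u(5) = 6,  u(6) = 12,  u(7) = 0,  u(8) = 24,  u(9) = 3,  u(10) = 18.
The sequence repeats with period 9.
So u(593) = u(1 + ((593-1) mod 9)) = u(8) = 24.

24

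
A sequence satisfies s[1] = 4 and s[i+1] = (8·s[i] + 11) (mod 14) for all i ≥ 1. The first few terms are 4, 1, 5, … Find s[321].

s[1] = 4; s[2] = 1; s[3] = 5; s[4] = 9; s[5] = 13; s[6] = 3; s[7] = 7; s[8] = 11; s[9] = 1.
Since s[9] = s[2] = 1, the sequence is eventually periodic: after a pre-period of length 1 it cycles with period 7.
For i ≥ 2, s[i] depends only on (i - 2) mod 7. (321 - 2) mod 7 = 4, so s[321] = s[6] = 3.

3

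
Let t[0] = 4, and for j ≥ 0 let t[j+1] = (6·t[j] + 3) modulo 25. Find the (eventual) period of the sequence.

25

We have t[0] = 4; t[1] = 2; t[2] = 15; t[3] = 18; t[4] = 11; t[5] = 19; t[6] = 17; t[7] = 5; t[8] = 8; t[9] = 1; t[10] = 9; t[11] = 7; t[12] = 20; t[13] = 23; t[14] = 16; t[15] = 24; t[16] = 22; t[17] = 10; t[18] = 13; t[19] = 6; t[20] = 14; t[21] = 12; t[22] = 0; t[23] = 3; t[24] = 21; t[25] = 4.
The sequence repeats with period 25.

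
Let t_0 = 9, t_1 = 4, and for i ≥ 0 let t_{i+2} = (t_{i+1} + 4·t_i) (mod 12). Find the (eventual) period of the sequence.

Listing terms: t_0 = 9,  t_1 = 4,  t_2 = 4,  t_3 = 8,  t_4 = 0,  t_5 = 8,  t_6 = 8,  t_7 = 4,  t_8 = 0,  t_9 = 4,  t_{10} = 4.
Since (t_9, t_{10}) = (t_1, t_2) = (4, 4) (two consecutive terms determine the rest), the sequence is eventually periodic: after a pre-period of length 1 it cycles with period 8.

8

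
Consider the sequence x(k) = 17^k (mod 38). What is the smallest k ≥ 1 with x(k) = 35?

Listing terms: x(0) = 1, x(1) = 17, x(2) = 23, x(3) = 11, x(4) = 35, x(5) = 25, x(6) = 7, x(7) = 5, x(8) = 9, x(9) = 1.
The sequence repeats with period 9.
The value 35 first appears (with k ≥ 1) at x(4).

4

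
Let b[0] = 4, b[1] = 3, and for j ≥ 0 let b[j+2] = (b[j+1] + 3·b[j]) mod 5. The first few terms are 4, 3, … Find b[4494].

b[0] = 4, b[1] = 3, b[2] = 0, b[3] = 4, b[4] = 4, b[5] = 1, b[6] = 3, b[7] = 1, b[8] = 0, b[9] = 3, b[10] = 3, b[11] = 2, b[12] = 1, b[13] = 2, b[14] = 0, b[15] = 1, b[16] = 1, b[17] = 4, b[18] = 2, b[19] = 4, b[20] = 0, b[21] = 2, b[22] = 2, b[23] = 3, b[24] = 4, b[25] = 3.
Since (b[24], b[25]) = (b[0], b[1]) = (4, 3) (two consecutive terms determine the rest), the sequence is periodic with period 24.
So b[4494] = b[0 + ((4494-0) mod 24)] = b[6] = 3.

3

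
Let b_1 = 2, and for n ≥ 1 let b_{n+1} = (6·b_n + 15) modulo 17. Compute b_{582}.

15

We have b_1 = 2; b_2 = 10; b_3 = 7; b_4 = 6; b_5 = 0; b_6 = 15; b_7 = 3; b_8 = 16; b_9 = 9; b_{10} = 1; b_{11} = 4; b_{12} = 5; b_{13} = 11; b_{14} = 13; b_{15} = 8; b_{16} = 12; b_{17} = 2.
The sequence repeats with period 16.
(582 - 1) mod 16 = 5, so b_{582} = b_6 = 15.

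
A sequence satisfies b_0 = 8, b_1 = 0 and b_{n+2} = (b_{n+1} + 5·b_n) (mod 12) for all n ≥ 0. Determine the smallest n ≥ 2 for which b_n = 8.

5

b_0 = 8, b_1 = 0, b_2 = 4, b_3 = 4, b_4 = 0, b_5 = 8, b_6 = 8, b_7 = 0.
The sequence repeats with period 6.
The value 8 first appears (with n ≥ 2) at b_5.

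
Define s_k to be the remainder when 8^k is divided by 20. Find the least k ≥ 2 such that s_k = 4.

Computing terms: s_1 = 8; s_2 = 4; s_3 = 12; s_4 = 16; s_5 = 8.
Since s_5 = s_1 = 8, the sequence is periodic with period 4.
The value 4 first appears (with k ≥ 2) at s_2.

2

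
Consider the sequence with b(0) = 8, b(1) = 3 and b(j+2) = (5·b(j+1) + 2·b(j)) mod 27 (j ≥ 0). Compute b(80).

22

Computing terms: b(0) = 8; b(1) = 3; b(2) = 4; b(3) = 26; b(4) = 3; b(5) = 13; b(6) = 17; b(7) = 3; b(8) = 22; b(9) = 8; b(10) = 3.
The sequence repeats with period 9.
(80 - 0) mod 9 = 8, so b(80) = b(8) = 22.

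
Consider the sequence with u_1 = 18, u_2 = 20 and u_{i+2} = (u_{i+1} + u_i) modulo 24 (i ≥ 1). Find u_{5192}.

20

Listing terms: u_1 = 18,  u_2 = 20,  u_3 = 14,  u_4 = 10,  u_5 = 0,  u_6 = 10,  u_7 = 10,  u_8 = 20,  u_9 = 6,  u_{10} = 2,  u_{11} = 8,  u_{12} = 10,  u_{13} = 18,  u_{14} = 4,  u_{15} = 22,  u_{16} = 2,  u_{17} = 0,  u_{18} = 2,  u_{19} = 2,  u_{20} = 4,  u_{21} = 6,  u_{22} = 10,  u_{23} = 16,  u_{24} = 2,  u_{25} = 18,  u_{26} = 20.
Since (u_{25}, u_{26}) = (u_1, u_2) = (18, 20) (two consecutive terms determine the rest), the sequence is periodic with period 24.
So u_{5192} = u_{1 + ((5192-1) mod 24)} = u_8 = 20.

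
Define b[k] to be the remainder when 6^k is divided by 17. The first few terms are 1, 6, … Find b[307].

Computing terms: b[0] = 1, b[1] = 6, b[2] = 2, b[3] = 12, b[4] = 4, b[5] = 7, b[6] = 8, b[7] = 14, b[8] = 16, b[9] = 11, b[10] = 15, b[11] = 5, b[12] = 13, b[13] = 10, b[14] = 9, b[15] = 3, b[16] = 1.
The sequence repeats with period 16.
(307 - 0) mod 16 = 3, so b[307] = b[3] = 12.

12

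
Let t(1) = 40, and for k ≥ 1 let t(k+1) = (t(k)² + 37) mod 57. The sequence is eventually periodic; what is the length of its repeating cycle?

Computing terms: t(1) = 40,  t(2) = 41,  t(3) = 8,  t(4) = 44,  t(5) = 35,  t(6) = 8.
Since t(6) = t(3) = 8, the sequence is eventually periodic: after a pre-period of length 2 it cycles with period 3.

3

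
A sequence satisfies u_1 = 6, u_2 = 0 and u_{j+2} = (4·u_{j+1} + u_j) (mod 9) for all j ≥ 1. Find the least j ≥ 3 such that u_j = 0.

6

u_1 = 6, u_2 = 0, u_3 = 6, u_4 = 6, u_5 = 3, u_6 = 0, u_7 = 3, u_8 = 3, u_9 = 6, u_{10} = 0.
The sequence repeats with period 8.
The value 0 first appears (with j ≥ 3) at u_6.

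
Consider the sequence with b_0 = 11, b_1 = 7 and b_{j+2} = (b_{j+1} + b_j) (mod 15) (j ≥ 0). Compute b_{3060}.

1

b_0 = 11; b_1 = 7; b_2 = 3; b_3 = 10; b_4 = 13; b_5 = 8; b_6 = 6; b_7 = 14; b_8 = 5; b_9 = 4; b_{10} = 9; b_{11} = 13; b_{12} = 7; b_{13} = 5; b_{14} = 12; b_{15} = 2; b_{16} = 14; b_{17} = 1; b_{18} = 0; b_{19} = 1; b_{20} = 1; b_{21} = 2; b_{22} = 3; b_{23} = 5; b_{24} = 8; b_{25} = 13; b_{26} = 6; b_{27} = 4; b_{28} = 10; b_{29} = 14; b_{30} = 9; b_{31} = 8; b_{32} = 2; b_{33} = 10; b_{34} = 12; b_{35} = 7; b_{36} = 4; b_{37} = 11; b_{38} = 0; b_{39} = 11; b_{40} = 11; b_{41} = 7.
Since (b_{40}, b_{41}) = (b_0, b_1) = (11, 7) (two consecutive terms determine the rest), the sequence is periodic with period 40.
So b_{3060} = b_{0 + ((3060-0) mod 40)} = b_{20} = 1.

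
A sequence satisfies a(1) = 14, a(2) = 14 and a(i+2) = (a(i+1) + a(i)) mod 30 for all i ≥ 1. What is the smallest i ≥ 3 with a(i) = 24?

8

Computing terms: a(1) = 14,  a(2) = 14,  a(3) = 28,  a(4) = 12,  a(5) = 10,  a(6) = 22,  a(7) = 2,  a(8) = 24,  a(9) = 26,  a(10) = 20,  a(11) = 16,  a(12) = 6,  a(13) = 22,  a(14) = 28,  a(15) = 20,  a(16) = 18,  a(17) = 8,  a(18) = 26,  a(19) = 4,  a(20) = 0,  a(21) = 4,  a(22) = 4,  a(23) = 8,  a(24) = 12,  a(25) = 20,  a(26) = 2,  a(27) = 22,  a(28) = 24,  a(29) = 16,  a(30) = 10,  a(31) = 26,  a(32) = 6,  a(33) = 2,  a(34) = 8,  a(35) = 10,  a(36) = 18,  a(37) = 28,  a(38) = 16,  a(39) = 14,  a(40) = 0,  a(41) = 14,  a(42) = 14.
The sequence repeats with period 40.
The value 24 first appears (with i ≥ 3) at a(8).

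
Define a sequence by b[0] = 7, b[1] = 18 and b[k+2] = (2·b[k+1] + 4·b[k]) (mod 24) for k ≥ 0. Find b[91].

8

b[0] = 7,  b[1] = 18,  b[2] = 16,  b[3] = 8,  b[4] = 8,  b[5] = 0,  b[6] = 8,  b[7] = 16,  b[8] = 16,  b[9] = 0,  b[10] = 16,  b[11] = 8.
Since (b[10], b[11]) = (b[2], b[3]) = (16, 8) (two consecutive terms determine the rest), the sequence is eventually periodic: after a pre-period of length 2 it cycles with period 8.
For k ≥ 2, b[k] depends only on (k - 2) mod 8. (91 - 2) mod 8 = 1, so b[91] = b[3] = 8.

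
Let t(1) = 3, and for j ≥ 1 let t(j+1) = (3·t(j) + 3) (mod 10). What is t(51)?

9

We have t(1) = 3; t(2) = 2; t(3) = 9; t(4) = 0; t(5) = 3.
Since t(5) = t(1) = 3, the sequence is periodic with period 4.
So t(51) = t(1 + ((51-1) mod 4)) = t(3) = 9.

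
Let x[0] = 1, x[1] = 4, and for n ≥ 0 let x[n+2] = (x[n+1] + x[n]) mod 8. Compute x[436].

Listing terms: x[0] = 1; x[1] = 4; x[2] = 5; x[3] = 1; x[4] = 6; x[5] = 7; x[6] = 5; x[7] = 4; x[8] = 1; x[9] = 5; x[10] = 6; x[11] = 3; x[12] = 1; x[13] = 4.
The sequence repeats with period 12.
So x[436] = x[0 + ((436-0) mod 12)] = x[4] = 6.

6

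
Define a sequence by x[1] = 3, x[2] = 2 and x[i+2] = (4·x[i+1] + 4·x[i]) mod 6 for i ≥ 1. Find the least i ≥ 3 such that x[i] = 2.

3

Computing terms: x[1] = 3; x[2] = 2; x[3] = 2; x[4] = 4; x[5] = 0; x[6] = 4; x[7] = 4; x[8] = 2; x[9] = 0; x[10] = 2; x[11] = 2.
Since (x[10], x[11]) = (x[2], x[3]) = (2, 2) (two consecutive terms determine the rest), the sequence is eventually periodic: after a pre-period of length 1 it cycles with period 8.
The value 2 first appears (with i ≥ 3) at x[3].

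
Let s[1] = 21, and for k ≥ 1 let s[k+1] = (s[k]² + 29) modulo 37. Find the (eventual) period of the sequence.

We have s[1] = 21, s[2] = 26, s[3] = 2, s[4] = 33, s[5] = 8, s[6] = 19, s[7] = 20, s[8] = 22, s[9] = 32, s[10] = 17, s[11] = 22.
Since s[11] = s[8] = 22, the sequence is eventually periodic: after a pre-period of length 7 it cycles with period 3.

3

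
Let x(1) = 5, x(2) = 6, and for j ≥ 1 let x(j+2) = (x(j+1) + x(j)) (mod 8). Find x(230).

6

Computing terms: x(1) = 5; x(2) = 6; x(3) = 3; x(4) = 1; x(5) = 4; x(6) = 5; x(7) = 1; x(8) = 6; x(9) = 7; x(10) = 5; x(11) = 4; x(12) = 1; x(13) = 5; x(14) = 6.
The sequence repeats with period 12.
So x(230) = x(1 + ((230-1) mod 12)) = x(2) = 6.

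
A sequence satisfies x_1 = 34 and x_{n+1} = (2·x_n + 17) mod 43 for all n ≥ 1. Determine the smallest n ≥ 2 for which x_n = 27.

Computing terms: x_1 = 34, x_2 = 42, x_3 = 15, x_4 = 4, x_5 = 25, x_6 = 24, x_7 = 22, x_8 = 18, x_9 = 10, x_{10} = 37, x_{11} = 5, x_{12} = 27, x_{13} = 28, x_{14} = 30, x_{15} = 34.
Since x_{15} = x_1 = 34, the sequence is periodic with period 14.
The value 27 first appears (with n ≥ 2) at x_{12}.

12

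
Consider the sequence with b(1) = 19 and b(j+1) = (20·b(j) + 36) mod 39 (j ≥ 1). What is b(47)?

16

Listing terms: b(1) = 19, b(2) = 26, b(3) = 10, b(4) = 2, b(5) = 37, b(6) = 35, b(7) = 34, b(8) = 14, b(9) = 4, b(10) = 38, b(11) = 16, b(12) = 5, b(13) = 19.
Since b(13) = b(1) = 19, the sequence is periodic with period 12.
So b(47) = b(1 + ((47-1) mod 12)) = b(11) = 16.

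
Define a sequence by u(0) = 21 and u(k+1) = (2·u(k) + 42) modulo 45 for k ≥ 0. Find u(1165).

39

Listing terms: u(0) = 21; u(1) = 39; u(2) = 30; u(3) = 12; u(4) = 21.
The sequence repeats with period 4.
So u(1165) = u(0 + ((1165-0) mod 4)) = u(1) = 39.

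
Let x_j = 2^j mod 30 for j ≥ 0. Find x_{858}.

4

We have x_0 = 1, x_1 = 2, x_2 = 4, x_3 = 8, x_4 = 16, x_5 = 2.
Since x_5 = x_1 = 2, the sequence is eventually periodic: after a pre-period of length 1 it cycles with period 4.
For j ≥ 1, x_j depends only on (j - 1) mod 4. (858 - 1) mod 4 = 1, so x_{858} = x_2 = 4.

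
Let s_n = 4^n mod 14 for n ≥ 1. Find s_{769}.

Listing terms: s_1 = 4; s_2 = 2; s_3 = 8; s_4 = 4.
The sequence repeats with period 3.
So s_{769} = s_{1 + ((769-1) mod 3)} = s_1 = 4.

4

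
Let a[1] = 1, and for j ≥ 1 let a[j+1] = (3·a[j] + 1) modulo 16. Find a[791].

a[1] = 1; a[2] = 4; a[3] = 13; a[4] = 8; a[5] = 9; a[6] = 12; a[7] = 5; a[8] = 0; a[9] = 1.
Since a[9] = a[1] = 1, the sequence is periodic with period 8.
(791 - 1) mod 8 = 6, so a[791] = a[7] = 5.

5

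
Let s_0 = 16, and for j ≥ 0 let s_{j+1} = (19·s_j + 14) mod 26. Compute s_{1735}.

4

We have s_0 = 16,  s_1 = 6,  s_2 = 24,  s_3 = 2,  s_4 = 0,  s_5 = 14,  s_6 = 20,  s_7 = 4,  s_8 = 12,  s_9 = 8,  s_{10} = 10,  s_{11} = 22,  s_{12} = 16.
Since s_{12} = s_0 = 16, the sequence is periodic with period 12.
So s_{1735} = s_{0 + ((1735-0) mod 12)} = s_7 = 4.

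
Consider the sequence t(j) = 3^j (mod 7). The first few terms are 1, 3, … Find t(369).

Computing terms: t(0) = 1,  t(1) = 3,  t(2) = 2,  t(3) = 6,  t(4) = 4,  t(5) = 5,  t(6) = 1.
The sequence repeats with period 6.
So t(369) = t(0 + ((369-0) mod 6)) = t(3) = 6.

6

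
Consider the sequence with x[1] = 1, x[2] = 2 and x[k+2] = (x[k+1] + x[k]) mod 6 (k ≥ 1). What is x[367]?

Computing terms: x[1] = 1; x[2] = 2; x[3] = 3; x[4] = 5; x[5] = 2; x[6] = 1; x[7] = 3; x[8] = 4; x[9] = 1; x[10] = 5; x[11] = 0; x[12] = 5; x[13] = 5; x[14] = 4; x[15] = 3; x[16] = 1; x[17] = 4; x[18] = 5; x[19] = 3; x[20] = 2; x[21] = 5; x[22] = 1; x[23] = 0; x[24] = 1; x[25] = 1; x[26] = 2.
Since (x[25], x[26]) = (x[1], x[2]) = (1, 2) (two consecutive terms determine the rest), the sequence is periodic with period 24.
So x[367] = x[1 + ((367-1) mod 24)] = x[7] = 3.

3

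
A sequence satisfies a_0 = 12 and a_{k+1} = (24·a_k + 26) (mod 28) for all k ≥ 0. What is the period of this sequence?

a_0 = 12,  a_1 = 6,  a_2 = 2,  a_3 = 18,  a_4 = 10,  a_5 = 14,  a_6 = 26,  a_7 = 6.
Since a_7 = a_1 = 6, the sequence is eventually periodic: after a pre-period of length 1 it cycles with period 6.

6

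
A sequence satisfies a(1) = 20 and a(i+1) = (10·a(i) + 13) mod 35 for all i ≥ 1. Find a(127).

Computing terms: a(1) = 20, a(2) = 3, a(3) = 8, a(4) = 23, a(5) = 33, a(6) = 28, a(7) = 13, a(8) = 3.
Since a(8) = a(2) = 3, the sequence is eventually periodic: after a pre-period of length 1 it cycles with period 6.
For i ≥ 2, a(i) depends only on (i - 2) mod 6. (127 - 2) mod 6 = 5, so a(127) = a(7) = 13.

13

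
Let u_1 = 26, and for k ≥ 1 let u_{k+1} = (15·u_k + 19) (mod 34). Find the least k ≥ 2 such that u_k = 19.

Listing terms: u_1 = 26, u_2 = 1, u_3 = 0, u_4 = 19, u_5 = 32, u_6 = 23, u_7 = 24, u_8 = 5, u_9 = 26.
The sequence repeats with period 8.
The value 19 first appears (with k ≥ 2) at u_4.

4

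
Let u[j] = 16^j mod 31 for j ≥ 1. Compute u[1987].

8

We have u[1] = 16,  u[2] = 8,  u[3] = 4,  u[4] = 2,  u[5] = 1,  u[6] = 16.
The sequence repeats with period 5.
So u[1987] = u[1 + ((1987-1) mod 5)] = u[2] = 8.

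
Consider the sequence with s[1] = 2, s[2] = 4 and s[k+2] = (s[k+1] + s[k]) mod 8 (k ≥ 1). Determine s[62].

4

s[1] = 2,  s[2] = 4,  s[3] = 6,  s[4] = 2,  s[5] = 0,  s[6] = 2,  s[7] = 2,  s[8] = 4.
Since (s[7], s[8]) = (s[1], s[2]) = (2, 4) (two consecutive terms determine the rest), the sequence is periodic with period 6.
So s[62] = s[1 + ((62-1) mod 6)] = s[2] = 4.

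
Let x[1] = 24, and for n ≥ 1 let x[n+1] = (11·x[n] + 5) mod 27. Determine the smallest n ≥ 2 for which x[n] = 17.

14

Computing terms: x[1] = 24; x[2] = 26; x[3] = 21; x[4] = 20; x[5] = 9; x[6] = 23; x[7] = 15; x[8] = 8; x[9] = 12; x[10] = 2; x[11] = 0; x[12] = 5; x[13] = 6; x[14] = 17; x[15] = 3; x[16] = 11; x[17] = 18; x[18] = 14; x[19] = 24.
The sequence repeats with period 18.
The value 17 first appears (with n ≥ 2) at x[14].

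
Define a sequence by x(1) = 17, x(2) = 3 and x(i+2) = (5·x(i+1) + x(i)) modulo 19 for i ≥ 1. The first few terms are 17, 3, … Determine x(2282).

x(1) = 17; x(2) = 3; x(3) = 13; x(4) = 11; x(5) = 11; x(6) = 9; x(7) = 18; x(8) = 4; x(9) = 0; x(10) = 4; x(11) = 1; x(12) = 9; x(13) = 8; x(14) = 11; x(15) = 6; x(16) = 3; x(17) = 2; x(18) = 13; x(19) = 10; x(20) = 6; x(21) = 2; x(22) = 16; x(23) = 6; x(24) = 8; x(25) = 8; x(26) = 10; x(27) = 1; x(28) = 15; x(29) = 0; x(30) = 15; x(31) = 18; x(32) = 10; x(33) = 11; x(34) = 8; x(35) = 13; x(36) = 16; x(37) = 17; x(38) = 6; x(39) = 9; x(40) = 13; x(41) = 17; x(42) = 3.
The sequence repeats with period 40.
So x(2282) = x(1 + ((2282-1) mod 40)) = x(2) = 3.

3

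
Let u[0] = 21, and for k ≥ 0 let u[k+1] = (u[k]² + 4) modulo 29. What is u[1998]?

0

Computing terms: u[0] = 21, u[1] = 10, u[2] = 17, u[3] = 3, u[4] = 13, u[5] = 28, u[6] = 5, u[7] = 0, u[8] = 4, u[9] = 20, u[10] = 27, u[11] = 8, u[12] = 10.
Since u[12] = u[1] = 10, the sequence is eventually periodic: after a pre-period of length 1 it cycles with period 11.
For k ≥ 1, u[k] depends only on (k - 1) mod 11. (1998 - 1) mod 11 = 6, so u[1998] = u[7] = 0.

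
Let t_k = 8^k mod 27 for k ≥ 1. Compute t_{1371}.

26

t_1 = 8,  t_2 = 10,  t_3 = 26,  t_4 = 19,  t_5 = 17,  t_6 = 1,  t_7 = 8.
Since t_7 = t_1 = 8, the sequence is periodic with period 6.
(1371 - 1) mod 6 = 2, so t_{1371} = t_3 = 26.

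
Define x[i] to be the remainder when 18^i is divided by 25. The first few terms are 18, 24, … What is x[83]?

x[1] = 18,  x[2] = 24,  x[3] = 7,  x[4] = 1,  x[5] = 18.
Since x[5] = x[1] = 18, the sequence is periodic with period 4.
So x[83] = x[1 + ((83-1) mod 4)] = x[3] = 7.

7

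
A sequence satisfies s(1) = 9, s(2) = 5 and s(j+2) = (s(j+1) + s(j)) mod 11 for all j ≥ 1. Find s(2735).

0

s(1) = 9; s(2) = 5; s(3) = 3; s(4) = 8; s(5) = 0; s(6) = 8; s(7) = 8; s(8) = 5; s(9) = 2; s(10) = 7; s(11) = 9; s(12) = 5.
The sequence repeats with period 10.
(2735 - 1) mod 10 = 4, so s(2735) = s(5) = 0.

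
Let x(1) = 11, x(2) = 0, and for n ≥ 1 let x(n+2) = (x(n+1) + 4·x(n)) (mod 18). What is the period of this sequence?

24

We have x(1) = 11; x(2) = 0; x(3) = 8; x(4) = 8; x(5) = 4; x(6) = 0; x(7) = 16; x(8) = 16; x(9) = 8; x(10) = 0; x(11) = 14; x(12) = 14; x(13) = 16; x(14) = 0; x(15) = 10; x(16) = 10; x(17) = 14; x(18) = 0; x(19) = 2; x(20) = 2; x(21) = 10; x(22) = 0; x(23) = 4; x(24) = 4; x(25) = 2; x(26) = 0; x(27) = 8.
Since (x(26), x(27)) = (x(2), x(3)) = (0, 8) (two consecutive terms determine the rest), the sequence is eventually periodic: after a pre-period of length 1 it cycles with period 24.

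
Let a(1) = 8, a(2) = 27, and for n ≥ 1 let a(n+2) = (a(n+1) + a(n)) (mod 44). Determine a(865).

20

We have a(1) = 8, a(2) = 27, a(3) = 35, a(4) = 18, a(5) = 9, a(6) = 27, a(7) = 36, a(8) = 19, a(9) = 11, a(10) = 30, a(11) = 41, a(12) = 27, a(13) = 24, a(14) = 7, a(15) = 31, a(16) = 38, a(17) = 25, a(18) = 19, a(19) = 0, a(20) = 19, a(21) = 19, a(22) = 38, a(23) = 13, a(24) = 7, a(25) = 20, a(26) = 27, a(27) = 3, a(28) = 30, a(29) = 33, a(30) = 19, a(31) = 8, a(32) = 27.
The sequence repeats with period 30.
So a(865) = a(1 + ((865-1) mod 30)) = a(25) = 20.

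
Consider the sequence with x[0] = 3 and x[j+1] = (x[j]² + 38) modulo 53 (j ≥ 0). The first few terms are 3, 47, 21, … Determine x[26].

We have x[0] = 3,  x[1] = 47,  x[2] = 21,  x[3] = 2,  x[4] = 42,  x[5] = 0,  x[6] = 38,  x[7] = 51,  x[8] = 42.
Since x[8] = x[4] = 42, the sequence is eventually periodic: after a pre-period of length 4 it cycles with period 4.
For j ≥ 4, x[j] depends only on (j - 4) mod 4. (26 - 4) mod 4 = 2, so x[26] = x[6] = 38.

38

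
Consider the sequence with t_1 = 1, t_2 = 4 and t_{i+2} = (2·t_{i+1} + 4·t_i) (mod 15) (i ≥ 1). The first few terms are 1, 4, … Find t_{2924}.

t_1 = 1, t_2 = 4, t_3 = 12, t_4 = 10, t_5 = 8, t_6 = 11, t_7 = 9, t_8 = 2, t_9 = 10, t_{10} = 13, t_{11} = 6, t_{12} = 4, t_{13} = 2, t_{14} = 5, t_{15} = 3, t_{16} = 11, t_{17} = 4, t_{18} = 7, t_{19} = 0, t_{20} = 13, t_{21} = 11, t_{22} = 14, t_{23} = 12, t_{24} = 5, t_{25} = 13, t_{26} = 1, t_{27} = 9, t_{28} = 7, t_{29} = 5, t_{30} = 8, t_{31} = 6, t_{32} = 14, t_{33} = 7, t_{34} = 10, t_{35} = 3, t_{36} = 1, t_{37} = 14, t_{38} = 2, t_{39} = 0, t_{40} = 8, t_{41} = 1, t_{42} = 4.
Since (t_{41}, t_{42}) = (t_1, t_2) = (1, 4) (two consecutive terms determine the rest), the sequence is periodic with period 40.
(2924 - 1) mod 40 = 3, so t_{2924} = t_4 = 10.

10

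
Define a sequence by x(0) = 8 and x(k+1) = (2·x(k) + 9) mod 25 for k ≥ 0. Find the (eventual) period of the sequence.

20

Listing terms: x(0) = 8, x(1) = 0, x(2) = 9, x(3) = 2, x(4) = 13, x(5) = 10, x(6) = 4, x(7) = 17, x(8) = 18, x(9) = 20, x(10) = 24, x(11) = 7, x(12) = 23, x(13) = 5, x(14) = 19, x(15) = 22, x(16) = 3, x(17) = 15, x(18) = 14, x(19) = 12, x(20) = 8.
Since x(20) = x(0) = 8, the sequence is periodic with period 20.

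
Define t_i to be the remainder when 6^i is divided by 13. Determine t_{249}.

We have t_0 = 1, t_1 = 6, t_2 = 10, t_3 = 8, t_4 = 9, t_5 = 2, t_6 = 12, t_7 = 7, t_8 = 3, t_9 = 5, t_{10} = 4, t_{11} = 11, t_{12} = 1.
The sequence repeats with period 12.
(249 - 0) mod 12 = 9, so t_{249} = t_9 = 5.

5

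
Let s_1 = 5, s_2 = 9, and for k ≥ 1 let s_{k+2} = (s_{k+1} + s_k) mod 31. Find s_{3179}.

Listing terms: s_1 = 5,  s_2 = 9,  s_3 = 14,  s_4 = 23,  s_5 = 6,  s_6 = 29,  s_7 = 4,  s_8 = 2,  s_9 = 6,  s_{10} = 8,  s_{11} = 14,  s_{12} = 22,  s_{13} = 5,  s_{14} = 27,  s_{15} = 1,  s_{16} = 28,  s_{17} = 29,  s_{18} = 26,  s_{19} = 24,  s_{20} = 19,  s_{21} = 12,  s_{22} = 0,  s_{23} = 12,  s_{24} = 12,  s_{25} = 24,  s_{26} = 5,  s_{27} = 29,  s_{28} = 3,  s_{29} = 1,  s_{30} = 4,  s_{31} = 5,  s_{32} = 9.
Since (s_{31}, s_{32}) = (s_1, s_2) = (5, 9) (two consecutive terms determine the rest), the sequence is periodic with period 30.
(3179 - 1) mod 30 = 28, so s_{3179} = s_{29} = 1.

1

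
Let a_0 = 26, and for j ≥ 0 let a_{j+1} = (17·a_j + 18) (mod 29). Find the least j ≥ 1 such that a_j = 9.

3

a_0 = 26; a_1 = 25; a_2 = 8; a_3 = 9; a_4 = 26.
Since a_4 = a_0 = 26, the sequence is periodic with period 4.
The value 9 first appears (with j ≥ 1) at a_3.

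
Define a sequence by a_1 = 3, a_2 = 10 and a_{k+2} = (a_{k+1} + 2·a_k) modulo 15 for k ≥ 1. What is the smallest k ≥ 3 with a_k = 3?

13

a_1 = 3,  a_2 = 10,  a_3 = 1,  a_4 = 6,  a_5 = 8,  a_6 = 5,  a_7 = 6,  a_8 = 1,  a_9 = 13,  a_{10} = 0,  a_{11} = 11,  a_{12} = 11,  a_{13} = 3,  a_{14} = 10.
Since (a_{13}, a_{14}) = (a_1, a_2) = (3, 10) (two consecutive terms determine the rest), the sequence is periodic with period 12.
The value 3 next appears (with k ≥ 3) at a_{13}.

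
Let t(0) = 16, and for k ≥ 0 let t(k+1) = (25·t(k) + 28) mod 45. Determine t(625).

We have t(0) = 16,  t(1) = 23,  t(2) = 18,  t(3) = 28,  t(4) = 8,  t(5) = 3,  t(6) = 13,  t(7) = 38,  t(8) = 33,  t(9) = 43,  t(10) = 23.
Since t(10) = t(1) = 23, the sequence is eventually periodic: after a pre-period of length 1 it cycles with period 9.
For k ≥ 1, t(k) depends only on (k - 1) mod 9. (625 - 1) mod 9 = 3, so t(625) = t(4) = 8.

8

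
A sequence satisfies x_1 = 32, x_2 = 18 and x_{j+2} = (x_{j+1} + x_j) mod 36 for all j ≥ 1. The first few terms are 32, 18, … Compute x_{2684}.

14

x_1 = 32; x_2 = 18; x_3 = 14; x_4 = 32; x_5 = 10; x_6 = 6; x_7 = 16; x_8 = 22; x_9 = 2; x_{10} = 24; x_{11} = 26; x_{12} = 14; x_{13} = 4; x_{14} = 18; x_{15} = 22; x_{16} = 4; x_{17} = 26; x_{18} = 30; x_{19} = 20; x_{20} = 14; x_{21} = 34; x_{22} = 12; x_{23} = 10; x_{24} = 22; x_{25} = 32; x_{26} = 18.
Since (x_{25}, x_{26}) = (x_1, x_2) = (32, 18) (two consecutive terms determine the rest), the sequence is periodic with period 24.
(2684 - 1) mod 24 = 19, so x_{2684} = x_{20} = 14.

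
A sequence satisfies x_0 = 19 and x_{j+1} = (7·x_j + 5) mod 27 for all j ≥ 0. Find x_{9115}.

24

Computing terms: x_0 = 19, x_1 = 3, x_2 = 26, x_3 = 25, x_4 = 18, x_5 = 23, x_6 = 4, x_7 = 6, x_8 = 20, x_9 = 10, x_{10} = 21, x_{11} = 17, x_{12} = 16, x_{13} = 9, x_{14} = 14, x_{15} = 22, x_{16} = 24, x_{17} = 11, x_{18} = 1, x_{19} = 12, x_{20} = 8, x_{21} = 7, x_{22} = 0, x_{23} = 5, x_{24} = 13, x_{25} = 15, x_{26} = 2, x_{27} = 19.
The sequence repeats with period 27.
So x_{9115} = x_{0 + ((9115-0) mod 27)} = x_{16} = 24.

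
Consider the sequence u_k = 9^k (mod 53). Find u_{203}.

Listing terms: u_1 = 9,  u_2 = 28,  u_3 = 40,  u_4 = 42,  u_5 = 7,  u_6 = 10,  u_7 = 37,  u_8 = 15,  u_9 = 29,  u_{10} = 49,  u_{11} = 17,  u_{12} = 47,  u_{13} = 52,  u_{14} = 44,  u_{15} = 25,  u_{16} = 13,  u_{17} = 11,  u_{18} = 46,  u_{19} = 43,  u_{20} = 16,  u_{21} = 38,  u_{22} = 24,  u_{23} = 4,  u_{24} = 36,  u_{25} = 6,  u_{26} = 1,  u_{27} = 9.
Since u_{27} = u_1 = 9, the sequence is periodic with period 26.
So u_{203} = u_{1 + ((203-1) mod 26)} = u_{21} = 38.

38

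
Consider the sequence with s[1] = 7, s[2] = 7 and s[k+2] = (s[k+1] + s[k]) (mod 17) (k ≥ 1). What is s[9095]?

Computing terms: s[1] = 7,  s[2] = 7,  s[3] = 14,  s[4] = 4,  s[5] = 1,  s[6] = 5,  s[7] = 6,  s[8] = 11,  s[9] = 0,  s[10] = 11,  s[11] = 11,  s[12] = 5,  s[13] = 16,  s[14] = 4,  s[15] = 3,  s[16] = 7,  s[17] = 10,  s[18] = 0,  s[19] = 10,  s[20] = 10,  s[21] = 3,  s[22] = 13,  s[23] = 16,  s[24] = 12,  s[25] = 11,  s[26] = 6,  s[27] = 0,  s[28] = 6,  s[29] = 6,  s[30] = 12,  s[31] = 1,  s[32] = 13,  s[33] = 14,  s[34] = 10,  s[35] = 7,  s[36] = 0,  s[37] = 7,  s[38] = 7.
Since (s[37], s[38]) = (s[1], s[2]) = (7, 7) (two consecutive terms determine the rest), the sequence is periodic with period 36.
So s[9095] = s[1 + ((9095-1) mod 36)] = s[23] = 16.

16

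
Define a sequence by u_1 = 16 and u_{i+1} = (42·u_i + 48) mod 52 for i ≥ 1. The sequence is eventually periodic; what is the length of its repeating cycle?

3

Computing terms: u_1 = 16, u_2 = 44, u_3 = 24, u_4 = 16.
The sequence repeats with period 3.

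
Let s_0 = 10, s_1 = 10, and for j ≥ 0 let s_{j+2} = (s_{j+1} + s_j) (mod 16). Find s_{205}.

10

s_0 = 10; s_1 = 10; s_2 = 4; s_3 = 14; s_4 = 2; s_5 = 0; s_6 = 2; s_7 = 2; s_8 = 4; s_9 = 6; s_{10} = 10; s_{11} = 0; s_{12} = 10; s_{13} = 10.
Since (s_{12}, s_{13}) = (s_0, s_1) = (10, 10) (two consecutive terms determine the rest), the sequence is periodic with period 12.
So s_{205} = s_{0 + ((205-0) mod 12)} = s_1 = 10.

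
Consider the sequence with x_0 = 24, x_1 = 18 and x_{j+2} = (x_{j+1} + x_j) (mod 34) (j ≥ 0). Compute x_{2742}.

26

Listing terms: x_0 = 24,  x_1 = 18,  x_2 = 8,  x_3 = 26,  x_4 = 0,  x_5 = 26,  x_6 = 26,  x_7 = 18,  x_8 = 10,  x_9 = 28,  x_{10} = 4,  x_{11} = 32,  x_{12} = 2,  x_{13} = 0,  x_{14} = 2,  x_{15} = 2,  x_{16} = 4,  x_{17} = 6,  x_{18} = 10,  x_{19} = 16,  x_{20} = 26,  x_{21} = 8,  x_{22} = 0,  x_{23} = 8,  x_{24} = 8,  x_{25} = 16,  x_{26} = 24,  x_{27} = 6,  x_{28} = 30,  x_{29} = 2,  x_{30} = 32,  x_{31} = 0,  x_{32} = 32,  x_{33} = 32,  x_{34} = 30,  x_{35} = 28,  x_{36} = 24,  x_{37} = 18.
Since (x_{36}, x_{37}) = (x_0, x_1) = (24, 18) (two consecutive terms determine the rest), the sequence is periodic with period 36.
(2742 - 0) mod 36 = 6, so x_{2742} = x_6 = 26.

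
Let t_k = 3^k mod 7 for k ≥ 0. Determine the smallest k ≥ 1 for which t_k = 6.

3

t_0 = 1, t_1 = 3, t_2 = 2, t_3 = 6, t_4 = 4, t_5 = 5, t_6 = 1.
The sequence repeats with period 6.
The value 6 first appears (with k ≥ 1) at t_3.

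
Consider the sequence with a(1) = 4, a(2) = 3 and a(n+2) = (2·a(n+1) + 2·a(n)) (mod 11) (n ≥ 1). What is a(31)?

a(1) = 4,  a(2) = 3,  a(3) = 3,  a(4) = 1,  a(5) = 8,  a(6) = 7,  a(7) = 8,  a(8) = 8,  a(9) = 10,  a(10) = 3,  a(11) = 4,  a(12) = 3.
Since (a(11), a(12)) = (a(1), a(2)) = (4, 3) (two consecutive terms determine the rest), the sequence is periodic with period 10.
(31 - 1) mod 10 = 0, so a(31) = a(1) = 4.

4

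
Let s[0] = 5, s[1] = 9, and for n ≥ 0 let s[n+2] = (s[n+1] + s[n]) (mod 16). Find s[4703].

4

Computing terms: s[0] = 5, s[1] = 9, s[2] = 14, s[3] = 7, s[4] = 5, s[5] = 12, s[6] = 1, s[7] = 13, s[8] = 14, s[9] = 11, s[10] = 9, s[11] = 4, s[12] = 13, s[13] = 1, s[14] = 14, s[15] = 15, s[16] = 13, s[17] = 12, s[18] = 9, s[19] = 5, s[20] = 14, s[21] = 3, s[22] = 1, s[23] = 4, s[24] = 5, s[25] = 9.
The sequence repeats with period 24.
So s[4703] = s[0 + ((4703-0) mod 24)] = s[23] = 4.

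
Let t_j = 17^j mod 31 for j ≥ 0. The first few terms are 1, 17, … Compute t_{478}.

Computing terms: t_0 = 1; t_1 = 17; t_2 = 10; t_3 = 15; t_4 = 7; t_5 = 26; t_6 = 8; t_7 = 12; t_8 = 18; t_9 = 27; t_{10} = 25; t_{11} = 22; t_{12} = 2; t_{13} = 3; t_{14} = 20; t_{15} = 30; t_{16} = 14; t_{17} = 21; t_{18} = 16; t_{19} = 24; t_{20} = 5; t_{21} = 23; t_{22} = 19; t_{23} = 13; t_{24} = 4; t_{25} = 6; t_{26} = 9; t_{27} = 29; t_{28} = 28; t_{29} = 11; t_{30} = 1.
Since t_{30} = t_0 = 1, the sequence is periodic with period 30.
So t_{478} = t_{0 + ((478-0) mod 30)} = t_{28} = 28.

28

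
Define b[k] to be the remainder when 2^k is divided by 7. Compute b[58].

2

b[0] = 1; b[1] = 2; b[2] = 4; b[3] = 1.
The sequence repeats with period 3.
So b[58] = b[0 + ((58-0) mod 3)] = b[1] = 2.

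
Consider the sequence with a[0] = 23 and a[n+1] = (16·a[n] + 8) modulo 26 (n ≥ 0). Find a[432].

Listing terms: a[0] = 23; a[1] = 12; a[2] = 18; a[3] = 10; a[4] = 12.
Since a[4] = a[1] = 12, the sequence is eventually periodic: after a pre-period of length 1 it cycles with period 3.
For n ≥ 1, a[n] depends only on (n - 1) mod 3. (432 - 1) mod 3 = 2, so a[432] = a[3] = 10.

10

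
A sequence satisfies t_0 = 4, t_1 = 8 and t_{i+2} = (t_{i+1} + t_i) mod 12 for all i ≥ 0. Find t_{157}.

Listing terms: t_0 = 4, t_1 = 8, t_2 = 0, t_3 = 8, t_4 = 8, t_5 = 4, t_6 = 0, t_7 = 4, t_8 = 4, t_9 = 8.
The sequence repeats with period 8.
(157 - 0) mod 8 = 5, so t_{157} = t_5 = 4.

4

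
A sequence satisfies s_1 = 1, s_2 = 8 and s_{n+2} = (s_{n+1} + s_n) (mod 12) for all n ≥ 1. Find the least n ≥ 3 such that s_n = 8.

Computing terms: s_1 = 1, s_2 = 8, s_3 = 9, s_4 = 5, s_5 = 2, s_6 = 7, s_7 = 9, s_8 = 4, s_9 = 1, s_{10} = 5, s_{11} = 6, s_{12} = 11, s_{13} = 5, s_{14} = 4, s_{15} = 9, s_{16} = 1, s_{17} = 10, s_{18} = 11, s_{19} = 9, s_{20} = 8, s_{21} = 5, s_{22} = 1, s_{23} = 6, s_{24} = 7, s_{25} = 1, s_{26} = 8.
The sequence repeats with period 24.
The value 8 first appears (with n ≥ 3) at s_{20}.

20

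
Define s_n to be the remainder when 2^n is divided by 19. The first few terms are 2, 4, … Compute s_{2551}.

3

s_1 = 2; s_2 = 4; s_3 = 8; s_4 = 16; s_5 = 13; s_6 = 7; s_7 = 14; s_8 = 9; s_9 = 18; s_{10} = 17; s_{11} = 15; s_{12} = 11; s_{13} = 3; s_{14} = 6; s_{15} = 12; s_{16} = 5; s_{17} = 10; s_{18} = 1; s_{19} = 2.
The sequence repeats with period 18.
So s_{2551} = s_{1 + ((2551-1) mod 18)} = s_{13} = 3.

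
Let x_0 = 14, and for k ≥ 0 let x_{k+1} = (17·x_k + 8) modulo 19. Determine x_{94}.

13

x_0 = 14, x_1 = 18, x_2 = 10, x_3 = 7, x_4 = 13, x_5 = 1, x_6 = 6, x_7 = 15, x_8 = 16, x_9 = 14.
The sequence repeats with period 9.
So x_{94} = x_{0 + ((94-0) mod 9)} = x_4 = 13.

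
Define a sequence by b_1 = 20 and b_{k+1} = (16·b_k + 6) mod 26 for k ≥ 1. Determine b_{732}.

Computing terms: b_1 = 20,  b_2 = 14,  b_3 = 22,  b_4 = 20.
Since b_4 = b_1 = 20, the sequence is periodic with period 3.
So b_{732} = b_{1 + ((732-1) mod 3)} = b_3 = 22.

22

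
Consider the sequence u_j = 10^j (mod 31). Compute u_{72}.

Listing terms: u_0 = 1; u_1 = 10; u_2 = 7; u_3 = 8; u_4 = 18; u_5 = 25; u_6 = 2; u_7 = 20; u_8 = 14; u_9 = 16; u_{10} = 5; u_{11} = 19; u_{12} = 4; u_{13} = 9; u_{14} = 28; u_{15} = 1.
The sequence repeats with period 15.
(72 - 0) mod 15 = 12, so u_{72} = u_{12} = 4.

4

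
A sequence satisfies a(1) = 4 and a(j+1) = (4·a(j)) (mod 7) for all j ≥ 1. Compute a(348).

1

Computing terms: a(1) = 4,  a(2) = 2,  a(3) = 1,  a(4) = 4.
The sequence repeats with period 3.
(348 - 1) mod 3 = 2, so a(348) = a(3) = 1.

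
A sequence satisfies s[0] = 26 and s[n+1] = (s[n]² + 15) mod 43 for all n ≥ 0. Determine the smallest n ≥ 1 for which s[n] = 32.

Listing terms: s[0] = 26,  s[1] = 3,  s[2] = 24,  s[3] = 32,  s[4] = 7,  s[5] = 21,  s[6] = 26.
The sequence repeats with period 6.
The value 32 first appears (with n ≥ 1) at s[3].

3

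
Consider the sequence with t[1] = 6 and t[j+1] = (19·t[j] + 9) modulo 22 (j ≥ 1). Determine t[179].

10

Computing terms: t[1] = 6, t[2] = 13, t[3] = 14, t[4] = 11, t[5] = 20, t[6] = 15, t[7] = 8, t[8] = 7, t[9] = 10, t[10] = 1, t[11] = 6.
The sequence repeats with period 10.
(179 - 1) mod 10 = 8, so t[179] = t[9] = 10.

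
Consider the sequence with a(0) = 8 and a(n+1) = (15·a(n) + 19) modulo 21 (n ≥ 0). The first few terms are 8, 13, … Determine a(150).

We have a(0) = 8,  a(1) = 13,  a(2) = 4,  a(3) = 16,  a(4) = 7,  a(5) = 19,  a(6) = 10,  a(7) = 1,  a(8) = 13.
Since a(8) = a(1) = 13, the sequence is eventually periodic: after a pre-period of length 1 it cycles with period 7.
For n ≥ 1, a(n) depends only on (n - 1) mod 7. (150 - 1) mod 7 = 2, so a(150) = a(3) = 16.

16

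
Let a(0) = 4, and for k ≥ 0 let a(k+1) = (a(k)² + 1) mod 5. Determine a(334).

Computing terms: a(0) = 4, a(1) = 2, a(2) = 0, a(3) = 1, a(4) = 2.
Since a(4) = a(1) = 2, the sequence is eventually periodic: after a pre-period of length 1 it cycles with period 3.
For k ≥ 1, a(k) depends only on (k - 1) mod 3. (334 - 1) mod 3 = 0, so a(334) = a(1) = 2.

2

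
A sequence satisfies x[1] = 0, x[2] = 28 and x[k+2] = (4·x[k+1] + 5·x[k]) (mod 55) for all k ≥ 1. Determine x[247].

37

We have x[1] = 0; x[2] = 28; x[3] = 2; x[4] = 38; x[5] = 52; x[6] = 13; x[7] = 37; x[8] = 48; x[9] = 47; x[10] = 43; x[11] = 22; x[12] = 28; x[13] = 2.
Since (x[12], x[13]) = (x[2], x[3]) = (28, 2) (two consecutive terms determine the rest), the sequence is eventually periodic: after a pre-period of length 1 it cycles with period 10.
For k ≥ 2, x[k] depends only on (k - 2) mod 10. (247 - 2) mod 10 = 5, so x[247] = x[7] = 37.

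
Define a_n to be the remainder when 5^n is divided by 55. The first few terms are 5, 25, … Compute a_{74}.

We have a_1 = 5; a_2 = 25; a_3 = 15; a_4 = 20; a_5 = 45; a_6 = 5.
Since a_6 = a_1 = 5, the sequence is periodic with period 5.
So a_{74} = a_{1 + ((74-1) mod 5)} = a_4 = 20.

20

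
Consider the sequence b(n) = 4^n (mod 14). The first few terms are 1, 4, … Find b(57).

8

We have b(0) = 1; b(1) = 4; b(2) = 2; b(3) = 8; b(4) = 4.
Since b(4) = b(1) = 4, the sequence is eventually periodic: after a pre-period of length 1 it cycles with period 3.
For n ≥ 1, b(n) depends only on (n - 1) mod 3. (57 - 1) mod 3 = 2, so b(57) = b(3) = 8.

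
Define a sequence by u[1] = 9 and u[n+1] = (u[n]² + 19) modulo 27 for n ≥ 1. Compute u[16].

Listing terms: u[1] = 9, u[2] = 19, u[3] = 2, u[4] = 23, u[5] = 8, u[6] = 2.
Since u[6] = u[3] = 2, the sequence is eventually periodic: after a pre-period of length 2 it cycles with period 3.
For n ≥ 3, u[n] depends only on (n - 3) mod 3. (16 - 3) mod 3 = 1, so u[16] = u[4] = 23.

23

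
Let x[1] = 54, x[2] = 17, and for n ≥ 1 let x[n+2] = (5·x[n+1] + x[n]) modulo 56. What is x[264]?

27

x[1] = 54, x[2] = 17, x[3] = 27, x[4] = 40, x[5] = 3, x[6] = 55, x[7] = 54, x[8] = 45, x[9] = 55, x[10] = 40, x[11] = 31, x[12] = 27, x[13] = 54, x[14] = 17.
The sequence repeats with period 12.
(264 - 1) mod 12 = 11, so x[264] = x[12] = 27.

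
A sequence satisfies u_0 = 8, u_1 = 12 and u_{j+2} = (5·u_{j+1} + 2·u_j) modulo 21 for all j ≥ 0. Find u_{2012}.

We have u_0 = 8; u_1 = 12; u_2 = 13; u_3 = 5; u_4 = 9; u_5 = 13; u_6 = 20; u_7 = 0; u_8 = 19; u_9 = 11; u_{10} = 9; u_{11} = 4; u_{12} = 17; u_{13} = 9; u_{14} = 16; u_{15} = 14; u_{16} = 18; u_{17} = 13; u_{18} = 17; u_{19} = 6; u_{20} = 1; u_{21} = 17; u_{22} = 3; u_{23} = 7; u_{24} = 20; u_{25} = 9; u_{26} = 1; u_{27} = 2; u_{28} = 12; u_{29} = 1; u_{30} = 8; u_{31} = 0; u_{32} = 16; u_{33} = 17; u_{34} = 12; u_{35} = 10; u_{36} = 11; u_{37} = 12; u_{38} = 19; u_{39} = 14; u_{40} = 3; u_{41} = 1; u_{42} = 11; u_{43} = 15; u_{44} = 13; u_{45} = 11; u_{46} = 18; u_{47} = 7; u_{48} = 8; u_{49} = 12.
The sequence repeats with period 48.
So u_{2012} = u_{0 + ((2012-0) mod 48)} = u_{44} = 13.

13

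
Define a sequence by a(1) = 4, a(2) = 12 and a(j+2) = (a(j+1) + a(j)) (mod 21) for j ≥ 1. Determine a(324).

7

Computing terms: a(1) = 4, a(2) = 12, a(3) = 16, a(4) = 7, a(5) = 2, a(6) = 9, a(7) = 11, a(8) = 20, a(9) = 10, a(10) = 9, a(11) = 19, a(12) = 7, a(13) = 5, a(14) = 12, a(15) = 17, a(16) = 8, a(17) = 4, a(18) = 12.
The sequence repeats with period 16.
So a(324) = a(1 + ((324-1) mod 16)) = a(4) = 7.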